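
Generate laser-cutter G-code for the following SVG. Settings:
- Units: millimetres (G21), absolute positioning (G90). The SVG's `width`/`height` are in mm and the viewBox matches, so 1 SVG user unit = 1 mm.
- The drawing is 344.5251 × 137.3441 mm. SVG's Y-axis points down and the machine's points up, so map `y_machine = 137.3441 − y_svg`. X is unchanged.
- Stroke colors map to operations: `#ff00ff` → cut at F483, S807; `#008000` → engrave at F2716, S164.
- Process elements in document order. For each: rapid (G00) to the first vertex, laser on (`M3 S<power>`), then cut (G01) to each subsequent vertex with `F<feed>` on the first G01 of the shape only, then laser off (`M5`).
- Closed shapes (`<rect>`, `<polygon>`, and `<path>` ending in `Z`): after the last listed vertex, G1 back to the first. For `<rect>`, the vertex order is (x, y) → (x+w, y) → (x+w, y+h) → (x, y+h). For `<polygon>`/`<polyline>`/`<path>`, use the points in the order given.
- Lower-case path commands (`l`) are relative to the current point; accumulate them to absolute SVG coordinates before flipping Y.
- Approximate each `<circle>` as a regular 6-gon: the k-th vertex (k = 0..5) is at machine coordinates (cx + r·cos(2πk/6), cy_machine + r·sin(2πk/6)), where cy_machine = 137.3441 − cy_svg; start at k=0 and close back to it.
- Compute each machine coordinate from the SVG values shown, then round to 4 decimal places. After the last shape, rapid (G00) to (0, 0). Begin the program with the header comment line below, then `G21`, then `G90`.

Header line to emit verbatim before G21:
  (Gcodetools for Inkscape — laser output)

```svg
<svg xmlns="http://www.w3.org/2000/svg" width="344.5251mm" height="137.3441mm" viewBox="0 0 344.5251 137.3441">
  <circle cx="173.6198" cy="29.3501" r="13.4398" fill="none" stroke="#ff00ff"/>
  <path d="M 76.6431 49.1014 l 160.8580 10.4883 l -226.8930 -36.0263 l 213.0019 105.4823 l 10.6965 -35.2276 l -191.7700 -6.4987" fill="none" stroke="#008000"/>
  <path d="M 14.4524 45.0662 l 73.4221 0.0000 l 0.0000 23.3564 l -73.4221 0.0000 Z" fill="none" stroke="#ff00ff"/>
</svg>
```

(Gcodetools for Inkscape — laser output)
G21
G90
G00 X187.0596 Y107.9940
M3 S807
G01 X180.3397 Y119.6332 F483
G01 X166.8999 Y119.6332
G01 X160.1800 Y107.9940
G01 X166.8999 Y96.3548
G01 X180.3397 Y96.3548
G01 X187.0596 Y107.9940
M5
G00 X76.6431 Y88.2427
M3 S164
G01 X237.5011 Y77.7544 F2716
G01 X10.6081 Y113.7807
G01 X223.6100 Y8.2984
G01 X234.3065 Y43.5260
G01 X42.5365 Y50.0247
M5
G00 X14.4524 Y92.2779
M3 S807
G01 X87.8745 Y92.2779 F483
G01 X87.8745 Y68.9215
G01 X14.4524 Y68.9215
G01 X14.4524 Y92.2779
M5
G00 X0.0000 Y0.0000

viewBox `0 0 344.5251 137.3441` with mm width/height → 1 unit = 1 mm. Flip: y_m = 137.3441 − y_svg.

**Shape 1** — `<circle>` circle, stroke `#ff00ff` → cut (S807, F483). Machine vertices: (187.0596,107.9940) → (180.3397,119.6332) → (166.8999,119.6332) → (160.1800,107.9940) → (166.8999,96.3548) → (180.3397,96.3548) → (187.0596,107.9940). Closed: final G1 returns to the first vertex.

**Shape 2** — `<path>` open polyline, stroke `#008000` → engrave (S164, F2716). Machine vertices: (76.6431,88.2427) → (237.5011,77.7544) → (10.6081,113.7807) → (223.6100,8.2984) → (234.3065,43.5260) → (42.5365,50.0247). Open path.

**Shape 3** — `<path>` rectangle, stroke `#ff00ff` → cut (S807, F483). Machine vertices: (14.4524,92.2779) → (87.8745,92.2779) → (87.8745,68.9215) → (14.4524,68.9215) → (14.4524,92.2779). Closed: final G1 returns to the first vertex.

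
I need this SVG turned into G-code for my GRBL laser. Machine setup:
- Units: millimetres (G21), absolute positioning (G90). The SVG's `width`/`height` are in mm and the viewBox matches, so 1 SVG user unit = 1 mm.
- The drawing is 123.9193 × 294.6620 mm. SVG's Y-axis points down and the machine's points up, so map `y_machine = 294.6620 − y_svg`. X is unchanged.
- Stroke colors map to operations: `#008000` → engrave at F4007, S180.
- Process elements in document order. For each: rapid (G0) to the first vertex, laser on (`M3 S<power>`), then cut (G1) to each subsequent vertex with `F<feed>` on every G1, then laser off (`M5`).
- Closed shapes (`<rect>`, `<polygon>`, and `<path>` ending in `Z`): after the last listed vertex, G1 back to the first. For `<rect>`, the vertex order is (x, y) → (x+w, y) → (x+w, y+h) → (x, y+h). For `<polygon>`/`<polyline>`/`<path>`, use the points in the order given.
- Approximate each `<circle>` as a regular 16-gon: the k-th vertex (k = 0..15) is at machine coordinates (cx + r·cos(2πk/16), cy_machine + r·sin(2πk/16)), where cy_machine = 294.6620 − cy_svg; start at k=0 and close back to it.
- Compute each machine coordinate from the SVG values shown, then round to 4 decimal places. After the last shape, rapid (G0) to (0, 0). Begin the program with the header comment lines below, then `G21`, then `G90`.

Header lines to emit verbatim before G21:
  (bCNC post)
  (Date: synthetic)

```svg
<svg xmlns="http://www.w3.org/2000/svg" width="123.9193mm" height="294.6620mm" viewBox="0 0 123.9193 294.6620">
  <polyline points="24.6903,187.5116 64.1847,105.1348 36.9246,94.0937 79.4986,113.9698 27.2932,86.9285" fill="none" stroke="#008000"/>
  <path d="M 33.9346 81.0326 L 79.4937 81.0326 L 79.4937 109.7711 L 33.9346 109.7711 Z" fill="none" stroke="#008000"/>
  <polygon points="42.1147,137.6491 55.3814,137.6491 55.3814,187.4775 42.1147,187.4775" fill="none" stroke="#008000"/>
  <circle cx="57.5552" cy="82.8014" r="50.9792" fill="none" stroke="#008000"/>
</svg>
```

viewBox `0 0 123.9193 294.6620` with mm width/height → 1 unit = 1 mm. Flip: y_m = 294.6620 − y_svg.

**Shape 1** — `<polyline>` open polyline, stroke `#008000` → engrave (S180, F4007). Machine vertices: (24.6903,107.1504) → (64.1847,189.5272) → (36.9246,200.5683) → (79.4986,180.6922) → (27.2932,207.7335). Open path.

**Shape 2** — `<path>` rectangle, stroke `#008000` → engrave (S180, F4007). Machine vertices: (33.9346,213.6294) → (79.4937,213.6294) → (79.4937,184.8909) → (33.9346,184.8909) → (33.9346,213.6294). Closed: final G1 returns to the first vertex.

**Shape 3** — `<polygon>` rectangle, stroke `#008000` → engrave (S180, F4007). Machine vertices: (42.1147,157.0129) → (55.3814,157.0129) → (55.3814,107.1845) → (42.1147,107.1845) → (42.1147,157.0129). Closed: final G1 returns to the first vertex.

**Shape 4** — `<circle>` circle, stroke `#008000` → engrave (S180, F4007). Machine vertices: (108.5344,211.8606) → (104.6538,231.3695) → (93.6029,247.9083) → (77.0641,258.9592) → (57.5552,262.8398) → (38.0463,258.9592) → (21.5075,247.9083) → (10.4566,231.3695) → (6.5760,211.8606) → (10.4566,192.3517) → (21.5075,175.8129) → (38.0463,164.7620) → (57.5552,160.8814) → (77.0641,164.7620) → (93.6029,175.8129) → (104.6538,192.3517) → (108.5344,211.8606). Closed: final G1 returns to the first vertex.

(bCNC post)
(Date: synthetic)
G21
G90
G0 X24.6903 Y107.1504
M3 S180
G1 X64.1847 Y189.5272 F4007
G1 X36.9246 Y200.5683 F4007
G1 X79.4986 Y180.6922 F4007
G1 X27.2932 Y207.7335 F4007
M5
G0 X33.9346 Y213.6294
M3 S180
G1 X79.4937 Y213.6294 F4007
G1 X79.4937 Y184.8909 F4007
G1 X33.9346 Y184.8909 F4007
G1 X33.9346 Y213.6294 F4007
M5
G0 X42.1147 Y157.0129
M3 S180
G1 X55.3814 Y157.0129 F4007
G1 X55.3814 Y107.1845 F4007
G1 X42.1147 Y107.1845 F4007
G1 X42.1147 Y157.0129 F4007
M5
G0 X108.5344 Y211.8606
M3 S180
G1 X104.6538 Y231.3695 F4007
G1 X93.6029 Y247.9083 F4007
G1 X77.0641 Y258.9592 F4007
G1 X57.5552 Y262.8398 F4007
G1 X38.0463 Y258.9592 F4007
G1 X21.5075 Y247.9083 F4007
G1 X10.4566 Y231.3695 F4007
G1 X6.5760 Y211.8606 F4007
G1 X10.4566 Y192.3517 F4007
G1 X21.5075 Y175.8129 F4007
G1 X38.0463 Y164.7620 F4007
G1 X57.5552 Y160.8814 F4007
G1 X77.0641 Y164.7620 F4007
G1 X93.6029 Y175.8129 F4007
G1 X104.6538 Y192.3517 F4007
G1 X108.5344 Y211.8606 F4007
M5
G0 X0.0000 Y0.0000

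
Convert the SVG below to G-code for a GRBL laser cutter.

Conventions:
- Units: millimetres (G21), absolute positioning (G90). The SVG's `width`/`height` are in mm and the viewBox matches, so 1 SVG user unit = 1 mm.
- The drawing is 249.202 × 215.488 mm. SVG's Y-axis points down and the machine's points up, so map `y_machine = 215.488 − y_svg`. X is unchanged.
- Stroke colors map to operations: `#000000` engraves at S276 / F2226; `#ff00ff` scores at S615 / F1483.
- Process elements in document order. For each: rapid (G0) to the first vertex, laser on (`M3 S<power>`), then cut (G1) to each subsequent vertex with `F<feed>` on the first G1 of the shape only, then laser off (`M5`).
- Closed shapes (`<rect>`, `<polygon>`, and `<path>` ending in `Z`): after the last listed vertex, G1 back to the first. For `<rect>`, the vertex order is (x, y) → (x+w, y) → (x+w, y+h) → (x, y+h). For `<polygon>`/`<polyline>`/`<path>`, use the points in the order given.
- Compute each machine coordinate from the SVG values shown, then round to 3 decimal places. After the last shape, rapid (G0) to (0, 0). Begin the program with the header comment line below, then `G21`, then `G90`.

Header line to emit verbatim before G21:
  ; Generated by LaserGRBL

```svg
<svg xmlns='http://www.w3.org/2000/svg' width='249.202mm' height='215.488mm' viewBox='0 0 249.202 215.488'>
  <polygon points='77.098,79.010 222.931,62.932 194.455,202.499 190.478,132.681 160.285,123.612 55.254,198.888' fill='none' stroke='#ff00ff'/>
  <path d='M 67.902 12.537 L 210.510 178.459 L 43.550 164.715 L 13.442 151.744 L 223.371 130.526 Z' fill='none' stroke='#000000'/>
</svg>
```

1 u = 1 mm; y_m = 215.488 − y.

[1] `<polygon>` closed polygon, #ff00ff→score S615 F1483: (77.098,136.478) → (222.931,152.556) → (194.455,12.989) → (190.478,82.807) → (160.285,91.876) → (55.254,16.600) → (77.098,136.478) (closed)

[2] `<path>` closed polygon, #000000→engrave S276 F2226: (67.902,202.951) → (210.510,37.029) → (43.550,50.773) → (13.442,63.744) → (223.371,84.962) → (67.902,202.951) (closed)

; Generated by LaserGRBL
G21
G90
G0 X77.098 Y136.478
M3 S615
G1 X222.931 Y152.556 F1483
G1 X194.455 Y12.989
G1 X190.478 Y82.807
G1 X160.285 Y91.876
G1 X55.254 Y16.600
G1 X77.098 Y136.478
M5
G0 X67.902 Y202.951
M3 S276
G1 X210.510 Y37.029 F2226
G1 X43.550 Y50.773
G1 X13.442 Y63.744
G1 X223.371 Y84.962
G1 X67.902 Y202.951
M5
G0 X0.000 Y0.000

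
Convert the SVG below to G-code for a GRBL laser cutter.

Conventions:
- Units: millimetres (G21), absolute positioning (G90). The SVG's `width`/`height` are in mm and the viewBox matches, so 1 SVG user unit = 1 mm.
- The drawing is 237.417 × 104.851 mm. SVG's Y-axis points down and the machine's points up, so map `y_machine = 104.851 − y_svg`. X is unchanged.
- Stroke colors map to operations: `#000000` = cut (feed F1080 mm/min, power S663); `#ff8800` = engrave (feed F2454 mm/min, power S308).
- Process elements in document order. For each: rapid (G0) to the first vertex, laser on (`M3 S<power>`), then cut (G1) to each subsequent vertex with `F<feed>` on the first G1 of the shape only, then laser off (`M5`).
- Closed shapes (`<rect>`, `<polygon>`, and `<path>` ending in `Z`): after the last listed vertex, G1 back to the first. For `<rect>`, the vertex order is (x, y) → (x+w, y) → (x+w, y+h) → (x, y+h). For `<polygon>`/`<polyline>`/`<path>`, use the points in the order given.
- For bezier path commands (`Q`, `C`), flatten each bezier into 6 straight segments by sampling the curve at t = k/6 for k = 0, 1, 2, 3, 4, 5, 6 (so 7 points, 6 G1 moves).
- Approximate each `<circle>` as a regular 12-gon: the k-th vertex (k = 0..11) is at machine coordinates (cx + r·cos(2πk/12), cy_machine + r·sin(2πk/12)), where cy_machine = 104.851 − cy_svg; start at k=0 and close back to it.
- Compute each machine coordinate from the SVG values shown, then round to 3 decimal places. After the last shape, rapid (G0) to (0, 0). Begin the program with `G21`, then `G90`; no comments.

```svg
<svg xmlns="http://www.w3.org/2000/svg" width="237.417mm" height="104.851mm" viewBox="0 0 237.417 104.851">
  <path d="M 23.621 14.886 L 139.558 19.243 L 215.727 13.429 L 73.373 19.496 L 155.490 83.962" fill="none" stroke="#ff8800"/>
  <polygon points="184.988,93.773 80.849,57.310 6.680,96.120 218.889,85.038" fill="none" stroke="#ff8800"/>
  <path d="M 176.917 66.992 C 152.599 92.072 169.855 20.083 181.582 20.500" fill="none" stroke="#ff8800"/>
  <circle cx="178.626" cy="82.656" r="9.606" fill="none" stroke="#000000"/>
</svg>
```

Since the viewBox matches the mm dimensions, user units are millimetres directly. The only transform is the Y-flip y_m = 104.851 − y_svg.

Shape 1 is a open polyline drawn with `<path>`. Its stroke #ff8800 means engrave at S308, F2454. After flipping Y the toolpath is (23.621,89.965) → (139.558,85.608) → (215.727,91.422) → (73.373,85.355) → (155.490,20.889).

Shape 2 is a closed polygon drawn with `<polygon>`. Its stroke #ff8800 means engrave at S308, F2454. After flipping Y the toolpath is (184.988,11.078) → (80.849,47.541) → (6.680,8.731) → (218.889,19.813) → (184.988,11.078), returning to the start.

Shape 3 is a cubic bezier drawn with `<path>`. Its stroke #ff8800 means engrave at S308, F2454. After flipping Y the toolpath is (176.917,37.859) → (168.004,32.623) → (164.712,38.858) → (165.733,51.856) → (169.757,66.910) → (175.476,79.310) → (181.582,84.351).

Shape 4 is a circle drawn with `<circle>`. Its stroke #000000 means cut at S663, F1080. After flipping Y the toolpath is (188.232,22.195) → (186.945,26.998) → (183.429,30.514) → (178.626,31.801) → (173.823,30.514) → (170.307,26.998) → (169.020,22.195) → (170.307,17.392) → (173.823,13.876) → (178.626,12.589) → (183.429,13.876) → (186.945,17.392) → (188.232,22.195), returning to the start.

G21
G90
G0 X23.621 Y89.965
M3 S308
G1 X139.558 Y85.608 F2454
G1 X215.727 Y91.422
G1 X73.373 Y85.355
G1 X155.490 Y20.889
M5
G0 X184.988 Y11.078
M3 S308
G1 X80.849 Y47.541 F2454
G1 X6.680 Y8.731
G1 X218.889 Y19.813
G1 X184.988 Y11.078
M5
G0 X176.917 Y37.859
M3 S308
G1 X168.004 Y32.623 F2454
G1 X164.712 Y38.858
G1 X165.733 Y51.856
G1 X169.757 Y66.910
G1 X175.476 Y79.310
G1 X181.582 Y84.351
M5
G0 X188.232 Y22.195
M3 S663
G1 X186.945 Y26.998 F1080
G1 X183.429 Y30.514
G1 X178.626 Y31.801
G1 X173.823 Y30.514
G1 X170.307 Y26.998
G1 X169.020 Y22.195
G1 X170.307 Y17.392
G1 X173.823 Y13.876
G1 X178.626 Y12.589
G1 X183.429 Y13.876
G1 X186.945 Y17.392
G1 X188.232 Y22.195
M5
G0 X0.000 Y0.000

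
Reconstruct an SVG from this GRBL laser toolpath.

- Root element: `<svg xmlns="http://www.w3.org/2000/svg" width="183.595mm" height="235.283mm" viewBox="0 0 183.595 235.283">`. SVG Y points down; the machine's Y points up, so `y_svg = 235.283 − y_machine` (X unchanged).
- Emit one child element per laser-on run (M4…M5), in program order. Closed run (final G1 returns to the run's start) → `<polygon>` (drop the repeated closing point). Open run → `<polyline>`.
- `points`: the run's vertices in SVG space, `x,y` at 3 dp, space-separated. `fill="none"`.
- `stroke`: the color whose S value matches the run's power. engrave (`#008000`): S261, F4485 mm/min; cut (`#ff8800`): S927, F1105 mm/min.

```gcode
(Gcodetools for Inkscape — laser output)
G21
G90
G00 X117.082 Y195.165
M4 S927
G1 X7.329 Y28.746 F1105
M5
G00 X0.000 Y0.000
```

<svg xmlns="http://www.w3.org/2000/svg" width="183.595mm" height="235.283mm" viewBox="0 0 183.595 235.283">
  <polyline points="117.082,40.118 7.329,206.537" fill="none" stroke="#ff8800"/>
</svg>

Each laser-on run becomes one SVG element. Flip Y back into SVG space with y_svg = 235.283 − y_machine. Every run uses S927, so all elements get stroke `#ff8800` (cut).

Run 1: The run is open, so emit a `<polyline>` with points (Y-flipped): 117.082,40.118 7.329,206.537.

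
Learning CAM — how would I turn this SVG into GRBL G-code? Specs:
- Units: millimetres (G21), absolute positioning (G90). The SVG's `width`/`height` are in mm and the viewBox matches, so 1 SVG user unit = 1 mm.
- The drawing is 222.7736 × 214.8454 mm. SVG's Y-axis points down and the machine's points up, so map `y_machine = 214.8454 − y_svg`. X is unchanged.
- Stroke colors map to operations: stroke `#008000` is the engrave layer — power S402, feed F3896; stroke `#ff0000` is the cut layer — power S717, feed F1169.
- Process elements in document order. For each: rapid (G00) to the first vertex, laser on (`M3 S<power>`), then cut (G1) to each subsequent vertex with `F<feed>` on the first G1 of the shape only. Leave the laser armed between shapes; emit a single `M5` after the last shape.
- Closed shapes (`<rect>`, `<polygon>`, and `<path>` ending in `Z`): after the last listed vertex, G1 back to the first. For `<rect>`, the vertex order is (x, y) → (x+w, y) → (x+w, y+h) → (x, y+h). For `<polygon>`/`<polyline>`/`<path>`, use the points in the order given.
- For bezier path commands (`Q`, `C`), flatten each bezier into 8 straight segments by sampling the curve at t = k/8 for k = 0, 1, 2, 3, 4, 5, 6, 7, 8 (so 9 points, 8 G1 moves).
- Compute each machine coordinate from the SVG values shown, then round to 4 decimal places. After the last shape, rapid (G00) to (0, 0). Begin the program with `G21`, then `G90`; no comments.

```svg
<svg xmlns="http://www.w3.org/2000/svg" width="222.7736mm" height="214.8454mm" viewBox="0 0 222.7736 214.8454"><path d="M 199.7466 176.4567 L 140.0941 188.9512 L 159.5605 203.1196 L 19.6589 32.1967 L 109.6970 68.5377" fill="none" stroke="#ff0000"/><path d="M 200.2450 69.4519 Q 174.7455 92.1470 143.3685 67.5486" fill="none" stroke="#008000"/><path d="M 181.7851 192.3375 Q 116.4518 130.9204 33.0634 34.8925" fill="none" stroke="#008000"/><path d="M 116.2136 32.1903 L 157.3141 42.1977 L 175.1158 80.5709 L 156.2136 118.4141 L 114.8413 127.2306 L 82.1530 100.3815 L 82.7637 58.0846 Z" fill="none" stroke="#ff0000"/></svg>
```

G21
G90
G00 X199.7466 Y38.3887
M3 S717
G1 X140.0941 Y25.8942 F1169
G1 X159.5605 Y11.7258
G1 X19.6589 Y182.6487
G1 X109.6970 Y146.3077
G00 X200.2450 Y145.3935
M3 S402
G1 X193.7783 Y140.4587 F3896
G1 X187.1279 Y137.0018
G1 X180.2939 Y135.0228
G1 X173.2761 Y134.5218
G1 X166.0747 Y135.4986
G1 X158.6897 Y137.9534
G1 X151.1209 Y141.8862
G1 X143.3685 Y147.2968
G00 X181.7851 Y22.5079
M3 S402
G1 X165.1697 Y38.4030 F3896
G1 X147.9900 Y55.3796
G1 X130.2461 Y73.4379
G1 X111.9380 Y92.5777
G1 X93.0657 Y112.7991
G1 X73.6292 Y134.1021
G1 X53.6284 Y156.4867
G1 X33.0634 Y179.9529
G00 X116.2136 Y182.6551
M3 S717
G1 X157.3141 Y172.6477 F1169
G1 X175.1158 Y134.2745
G1 X156.2136 Y96.4313
G1 X114.8413 Y87.6148
G1 X82.1530 Y114.4639
G1 X82.7637 Y156.7608
G1 X116.2136 Y182.6551
M5
G00 X0.0000 Y0.0000

viewBox `0 0 222.7736 214.8454` with mm width/height → 1 unit = 1 mm. Flip: y_m = 214.8454 − y_svg.

**Shape 1** — `<path>` open polyline, stroke `#ff0000` → cut (S717, F1169). Machine vertices: (199.7466,38.3887) → (140.0941,25.8942) → (159.5605,11.7258) → (19.6589,182.6487) → (109.6970,146.3077). Open path.

**Shape 2** — `<path>` quadratic bezier, stroke `#008000` → engrave (S402, F3896). Control points (SVG): P0=(200.2450,69.4519), P1=(174.7455,92.1470), P2=(143.3685,67.5486); sampled at t=k/8. Machine vertices: (200.2450,145.3935) → (193.7783,140.4587) → (187.1279,137.0018) → (180.2939,135.0228) → (173.2761,134.5218) → (166.0747,135.4986) → (158.6897,137.9534) → (151.1209,141.8862) → (143.3685,147.2968). Open path.

**Shape 3** — `<path>` quadratic bezier, stroke `#008000` → engrave (S402, F3896). Control points (SVG): P0=(181.7851,192.3375), P1=(116.4518,130.9204), P2=(33.0634,34.8925); sampled at t=k/8. Machine vertices: (181.7851,22.5079) → (165.1697,38.4030) → (147.9900,55.3796) → (130.2461,73.4379) → (111.9380,92.5777) → (93.0657,112.7991) → (73.6292,134.1021) → (53.6284,156.4867) → (33.0634,179.9529). Open path.

**Shape 4** — `<path>` regular polygon, stroke `#ff0000` → cut (S717, F1169). Machine vertices: (116.2136,182.6551) → (157.3141,172.6477) → (175.1158,134.2745) → (156.2136,96.4313) → (114.8413,87.6148) → (82.1530,114.4639) → (82.7637,156.7608) → (116.2136,182.6551). Closed: final G1 returns to the first vertex.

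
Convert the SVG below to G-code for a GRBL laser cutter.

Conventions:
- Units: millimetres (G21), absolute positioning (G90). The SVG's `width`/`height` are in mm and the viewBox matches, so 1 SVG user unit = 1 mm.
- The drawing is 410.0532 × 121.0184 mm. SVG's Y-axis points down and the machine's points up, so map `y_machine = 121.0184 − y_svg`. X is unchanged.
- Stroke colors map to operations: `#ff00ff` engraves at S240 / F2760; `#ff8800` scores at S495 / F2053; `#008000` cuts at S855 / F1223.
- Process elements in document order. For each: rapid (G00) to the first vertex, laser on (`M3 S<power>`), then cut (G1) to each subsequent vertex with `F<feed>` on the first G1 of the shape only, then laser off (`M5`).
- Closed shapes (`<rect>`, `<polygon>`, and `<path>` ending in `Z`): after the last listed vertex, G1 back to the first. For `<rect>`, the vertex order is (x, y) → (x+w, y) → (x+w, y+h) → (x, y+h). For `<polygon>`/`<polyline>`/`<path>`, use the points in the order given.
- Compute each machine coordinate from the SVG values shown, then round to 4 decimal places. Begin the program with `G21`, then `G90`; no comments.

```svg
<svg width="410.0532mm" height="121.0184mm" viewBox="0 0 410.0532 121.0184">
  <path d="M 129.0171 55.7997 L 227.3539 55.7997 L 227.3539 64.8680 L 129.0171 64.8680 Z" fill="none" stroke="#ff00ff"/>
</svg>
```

Since the viewBox matches the mm dimensions, user units are millimetres directly. The only transform is the Y-flip y_m = 121.0184 − y_svg.

Shape 1 is a rectangle drawn with `<path>`. Its stroke #ff00ff means engrave at S240, F2760. After flipping Y the toolpath is (129.0171,65.2187) → (227.3539,65.2187) → (227.3539,56.1504) → (129.0171,56.1504) → (129.0171,65.2187), returning to the start.

G21
G90
G00 X129.0171 Y65.2187
M3 S240
G1 X227.3539 Y65.2187 F2760
G1 X227.3539 Y56.1504
G1 X129.0171 Y56.1504
G1 X129.0171 Y65.2187
M5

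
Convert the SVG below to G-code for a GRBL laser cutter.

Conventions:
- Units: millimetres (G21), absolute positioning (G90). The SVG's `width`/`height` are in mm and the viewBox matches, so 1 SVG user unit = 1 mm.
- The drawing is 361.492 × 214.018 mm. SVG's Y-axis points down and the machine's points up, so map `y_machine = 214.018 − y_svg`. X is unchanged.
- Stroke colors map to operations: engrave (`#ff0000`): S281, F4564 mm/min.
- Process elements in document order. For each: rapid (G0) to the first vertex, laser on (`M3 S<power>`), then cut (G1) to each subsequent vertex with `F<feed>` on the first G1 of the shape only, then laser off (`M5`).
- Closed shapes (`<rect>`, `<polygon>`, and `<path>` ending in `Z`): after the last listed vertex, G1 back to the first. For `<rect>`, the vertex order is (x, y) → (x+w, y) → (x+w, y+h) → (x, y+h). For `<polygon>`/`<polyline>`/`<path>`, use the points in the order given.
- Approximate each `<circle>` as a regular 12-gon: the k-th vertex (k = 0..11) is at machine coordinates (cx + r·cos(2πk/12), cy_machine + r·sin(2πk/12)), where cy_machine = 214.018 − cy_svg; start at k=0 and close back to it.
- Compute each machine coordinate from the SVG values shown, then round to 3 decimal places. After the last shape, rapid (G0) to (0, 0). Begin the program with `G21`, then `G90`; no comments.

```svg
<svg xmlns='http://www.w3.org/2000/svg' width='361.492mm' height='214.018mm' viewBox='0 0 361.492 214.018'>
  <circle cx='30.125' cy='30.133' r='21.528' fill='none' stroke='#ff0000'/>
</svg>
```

Since the viewBox matches the mm dimensions, user units are millimetres directly. The only transform is the Y-flip y_m = 214.018 − y_svg.

Shape 1 is a circle drawn with `<circle>`. Its stroke #ff0000 means engrave at S281, F4564. After flipping Y the toolpath is (51.653,183.885) → (48.769,194.649) → (40.889,202.529) → (30.125,205.413) → (19.361,202.529) → (11.481,194.649) → (8.597,183.885) → (11.481,173.121) → (19.361,165.241) → (30.125,162.357) → (40.889,165.241) → (48.769,173.121) → (51.653,183.885), returning to the start.

G21
G90
G0 X51.653 Y183.885
M3 S281
G1 X48.769 Y194.649 F4564
G1 X40.889 Y202.529
G1 X30.125 Y205.413
G1 X19.361 Y202.529
G1 X11.481 Y194.649
G1 X8.597 Y183.885
G1 X11.481 Y173.121
G1 X19.361 Y165.241
G1 X30.125 Y162.357
G1 X40.889 Y165.241
G1 X48.769 Y173.121
G1 X51.653 Y183.885
M5
G0 X0.000 Y0.000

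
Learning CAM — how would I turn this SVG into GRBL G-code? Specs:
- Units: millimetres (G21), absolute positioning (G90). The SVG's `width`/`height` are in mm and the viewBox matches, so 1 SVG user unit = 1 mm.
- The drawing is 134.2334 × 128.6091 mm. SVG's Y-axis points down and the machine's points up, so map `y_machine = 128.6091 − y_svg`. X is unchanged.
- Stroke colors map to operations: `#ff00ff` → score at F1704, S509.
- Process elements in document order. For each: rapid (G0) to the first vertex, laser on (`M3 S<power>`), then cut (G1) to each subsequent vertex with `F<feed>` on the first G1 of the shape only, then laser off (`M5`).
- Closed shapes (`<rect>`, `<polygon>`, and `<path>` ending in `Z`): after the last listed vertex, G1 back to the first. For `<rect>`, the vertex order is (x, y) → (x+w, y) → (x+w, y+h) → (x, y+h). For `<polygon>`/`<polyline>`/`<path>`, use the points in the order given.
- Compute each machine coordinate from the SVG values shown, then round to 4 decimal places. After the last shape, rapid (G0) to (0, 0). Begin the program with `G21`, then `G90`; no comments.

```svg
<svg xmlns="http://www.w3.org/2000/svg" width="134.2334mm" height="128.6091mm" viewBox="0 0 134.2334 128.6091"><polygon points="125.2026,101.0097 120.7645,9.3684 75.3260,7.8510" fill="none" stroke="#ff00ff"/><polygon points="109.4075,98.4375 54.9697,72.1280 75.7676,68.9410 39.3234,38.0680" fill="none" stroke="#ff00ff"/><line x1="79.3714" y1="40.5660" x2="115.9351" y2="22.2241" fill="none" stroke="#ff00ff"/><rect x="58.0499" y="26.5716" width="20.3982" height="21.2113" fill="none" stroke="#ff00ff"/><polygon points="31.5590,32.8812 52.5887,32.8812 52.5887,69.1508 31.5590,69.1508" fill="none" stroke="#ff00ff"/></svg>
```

1 u = 1 mm; y_m = 128.6091 − y.

[1] `<polygon>` closed polygon, #ff00ff→score S509 F1704: (125.2026,27.5994) → (120.7645,119.2407) → (75.3260,120.7581) → (125.2026,27.5994) (closed)

[2] `<polygon>` closed polygon, #ff00ff→score S509 F1704: (109.4075,30.1716) → (54.9697,56.4811) → (75.7676,59.6681) → (39.3234,90.5411) → (109.4075,30.1716) (closed)

[3] `<line>` line segment, #ff00ff→score S509 F1704: (79.3714,88.0431) → (115.9351,106.3850)

[4] `<rect>` rectangle, #ff00ff→score S509 F1704: (58.0499,102.0375) → (78.4481,102.0375) → (78.4481,80.8262) → (58.0499,80.8262) → (58.0499,102.0375) (closed)

[5] `<polygon>` rectangle, #ff00ff→score S509 F1704: (31.5590,95.7279) → (52.5887,95.7279) → (52.5887,59.4583) → (31.5590,59.4583) → (31.5590,95.7279) (closed)

G21
G90
G0 X125.2026 Y27.5994
M3 S509
G1 X120.7645 Y119.2407 F1704
G1 X75.3260 Y120.7581
G1 X125.2026 Y27.5994
M5
G0 X109.4075 Y30.1716
M3 S509
G1 X54.9697 Y56.4811 F1704
G1 X75.7676 Y59.6681
G1 X39.3234 Y90.5411
G1 X109.4075 Y30.1716
M5
G0 X79.3714 Y88.0431
M3 S509
G1 X115.9351 Y106.3850 F1704
M5
G0 X58.0499 Y102.0375
M3 S509
G1 X78.4481 Y102.0375 F1704
G1 X78.4481 Y80.8262
G1 X58.0499 Y80.8262
G1 X58.0499 Y102.0375
M5
G0 X31.5590 Y95.7279
M3 S509
G1 X52.5887 Y95.7279 F1704
G1 X52.5887 Y59.4583
G1 X31.5590 Y59.4583
G1 X31.5590 Y95.7279
M5
G0 X0.0000 Y0.0000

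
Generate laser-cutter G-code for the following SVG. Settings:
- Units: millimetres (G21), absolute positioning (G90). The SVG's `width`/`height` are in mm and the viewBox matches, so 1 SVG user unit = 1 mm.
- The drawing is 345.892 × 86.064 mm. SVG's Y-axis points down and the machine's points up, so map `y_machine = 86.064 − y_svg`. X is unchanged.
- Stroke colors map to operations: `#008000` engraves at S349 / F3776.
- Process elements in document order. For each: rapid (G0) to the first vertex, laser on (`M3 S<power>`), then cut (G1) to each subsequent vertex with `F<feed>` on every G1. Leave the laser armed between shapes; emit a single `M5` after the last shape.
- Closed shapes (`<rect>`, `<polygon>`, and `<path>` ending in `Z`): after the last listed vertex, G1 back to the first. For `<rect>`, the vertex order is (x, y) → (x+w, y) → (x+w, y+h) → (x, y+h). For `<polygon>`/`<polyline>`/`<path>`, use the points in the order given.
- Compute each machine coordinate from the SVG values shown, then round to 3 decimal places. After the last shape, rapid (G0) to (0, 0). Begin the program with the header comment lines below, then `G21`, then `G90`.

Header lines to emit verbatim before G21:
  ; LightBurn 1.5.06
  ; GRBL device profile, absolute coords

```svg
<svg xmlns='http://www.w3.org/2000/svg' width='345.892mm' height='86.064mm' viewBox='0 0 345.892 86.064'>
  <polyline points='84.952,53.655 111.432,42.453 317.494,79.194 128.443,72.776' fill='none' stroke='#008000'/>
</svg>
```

; LightBurn 1.5.06
; GRBL device profile, absolute coords
G21
G90
G0 X84.952 Y32.409
M3 S349
G1 X111.432 Y43.611 F3776
G1 X317.494 Y6.870 F3776
G1 X128.443 Y13.288 F3776
M5
G0 X0.000 Y0.000

viewBox `0 0 345.892 86.064` with mm width/height → 1 unit = 1 mm. Flip: y_m = 86.064 − y_svg.

**Shape 1** — `<polyline>` open polyline, stroke `#008000` → engrave (S349, F3776). Machine vertices: (84.952,32.409) → (111.432,43.611) → (317.494,6.870) → (128.443,13.288). Open path.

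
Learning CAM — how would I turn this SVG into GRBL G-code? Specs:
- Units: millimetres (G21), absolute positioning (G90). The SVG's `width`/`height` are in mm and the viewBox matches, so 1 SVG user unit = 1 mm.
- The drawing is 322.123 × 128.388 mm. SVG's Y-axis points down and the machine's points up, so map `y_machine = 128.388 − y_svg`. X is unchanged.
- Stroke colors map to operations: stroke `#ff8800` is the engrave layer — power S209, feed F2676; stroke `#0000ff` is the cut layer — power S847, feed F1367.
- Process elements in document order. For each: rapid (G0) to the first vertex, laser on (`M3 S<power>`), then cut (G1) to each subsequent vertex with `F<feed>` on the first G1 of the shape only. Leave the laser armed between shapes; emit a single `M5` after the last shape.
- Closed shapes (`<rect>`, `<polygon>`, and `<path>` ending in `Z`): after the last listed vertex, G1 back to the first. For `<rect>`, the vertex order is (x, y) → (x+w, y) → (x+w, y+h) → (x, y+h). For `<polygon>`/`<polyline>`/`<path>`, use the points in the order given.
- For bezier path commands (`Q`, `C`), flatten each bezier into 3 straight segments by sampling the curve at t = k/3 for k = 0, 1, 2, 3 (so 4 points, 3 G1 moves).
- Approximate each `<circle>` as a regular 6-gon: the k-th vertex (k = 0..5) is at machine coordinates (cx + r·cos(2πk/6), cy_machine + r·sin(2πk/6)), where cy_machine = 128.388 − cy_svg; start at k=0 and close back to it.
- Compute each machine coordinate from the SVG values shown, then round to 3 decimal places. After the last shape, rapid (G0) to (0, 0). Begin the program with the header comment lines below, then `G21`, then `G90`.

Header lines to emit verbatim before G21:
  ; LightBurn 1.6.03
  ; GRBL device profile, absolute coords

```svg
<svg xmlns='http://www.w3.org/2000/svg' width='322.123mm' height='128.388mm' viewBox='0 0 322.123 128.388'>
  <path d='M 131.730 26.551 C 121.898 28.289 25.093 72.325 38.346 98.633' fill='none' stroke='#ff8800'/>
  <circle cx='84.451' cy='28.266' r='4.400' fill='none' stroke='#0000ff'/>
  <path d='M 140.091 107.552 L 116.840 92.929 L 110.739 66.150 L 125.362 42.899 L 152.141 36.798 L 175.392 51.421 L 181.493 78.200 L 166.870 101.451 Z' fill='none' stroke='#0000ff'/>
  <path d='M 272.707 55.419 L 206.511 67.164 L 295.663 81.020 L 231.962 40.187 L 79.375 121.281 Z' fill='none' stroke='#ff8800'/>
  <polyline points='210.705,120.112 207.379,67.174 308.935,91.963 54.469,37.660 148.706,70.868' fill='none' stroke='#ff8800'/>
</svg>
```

Since the viewBox matches the mm dimensions, user units are millimetres directly. The only transform is the Y-flip y_m = 128.388 − y_svg.

Shape 1 is a cubic bezier drawn with `<path>`. Its stroke #ff8800 means engrave at S209, F2676. After flipping Y the toolpath is (131.730,101.837) → (100.204,88.223) → (54.482,59.749) → (38.346,29.755).

Shape 2 is a circle drawn with `<circle>`. Its stroke #0000ff means cut at S847, F1367. After flipping Y the toolpath is (88.851,100.122) → (86.651,103.933) → (82.251,103.933) → (80.051,100.122) → (82.251,96.311) → (86.651,96.311) → (88.851,100.122), returning to the start.

Shape 3 is a regular polygon drawn with `<path>`. Its stroke #0000ff means cut at S847, F1367. After flipping Y the toolpath is (140.091,20.836) → (116.840,35.459) → (110.739,62.238) → (125.362,85.489) → (152.141,91.590) → (175.392,76.967) → (181.493,50.188) → (166.870,26.937) → (140.091,20.836), returning to the start.

Shape 4 is a closed polygon drawn with `<path>`. Its stroke #ff8800 means engrave at S209, F2676. After flipping Y the toolpath is (272.707,72.969) → (206.511,61.224) → (295.663,47.368) → (231.962,88.201) → (79.375,7.107) → (272.707,72.969), returning to the start.

Shape 5 is a open polyline drawn with `<polyline>`. Its stroke #ff8800 means engrave at S209, F2676. After flipping Y the toolpath is (210.705,8.276) → (207.379,61.214) → (308.935,36.425) → (54.469,90.728) → (148.706,57.520).

; LightBurn 1.6.03
; GRBL device profile, absolute coords
G21
G90
G0 X131.730 Y101.837
M3 S209
G1 X100.204 Y88.223 F2676
G1 X54.482 Y59.749
G1 X38.346 Y29.755
G0 X88.851 Y100.122
M3 S847
G1 X86.651 Y103.933 F1367
G1 X82.251 Y103.933
G1 X80.051 Y100.122
G1 X82.251 Y96.311
G1 X86.651 Y96.311
G1 X88.851 Y100.122
G0 X140.091 Y20.836
M3 S847
G1 X116.840 Y35.459 F1367
G1 X110.739 Y62.238
G1 X125.362 Y85.489
G1 X152.141 Y91.590
G1 X175.392 Y76.967
G1 X181.493 Y50.188
G1 X166.870 Y26.937
G1 X140.091 Y20.836
G0 X272.707 Y72.969
M3 S209
G1 X206.511 Y61.224 F2676
G1 X295.663 Y47.368
G1 X231.962 Y88.201
G1 X79.375 Y7.107
G1 X272.707 Y72.969
G0 X210.705 Y8.276
M3 S209
G1 X207.379 Y61.214 F2676
G1 X308.935 Y36.425
G1 X54.469 Y90.728
G1 X148.706 Y57.520
M5
G0 X0.000 Y0.000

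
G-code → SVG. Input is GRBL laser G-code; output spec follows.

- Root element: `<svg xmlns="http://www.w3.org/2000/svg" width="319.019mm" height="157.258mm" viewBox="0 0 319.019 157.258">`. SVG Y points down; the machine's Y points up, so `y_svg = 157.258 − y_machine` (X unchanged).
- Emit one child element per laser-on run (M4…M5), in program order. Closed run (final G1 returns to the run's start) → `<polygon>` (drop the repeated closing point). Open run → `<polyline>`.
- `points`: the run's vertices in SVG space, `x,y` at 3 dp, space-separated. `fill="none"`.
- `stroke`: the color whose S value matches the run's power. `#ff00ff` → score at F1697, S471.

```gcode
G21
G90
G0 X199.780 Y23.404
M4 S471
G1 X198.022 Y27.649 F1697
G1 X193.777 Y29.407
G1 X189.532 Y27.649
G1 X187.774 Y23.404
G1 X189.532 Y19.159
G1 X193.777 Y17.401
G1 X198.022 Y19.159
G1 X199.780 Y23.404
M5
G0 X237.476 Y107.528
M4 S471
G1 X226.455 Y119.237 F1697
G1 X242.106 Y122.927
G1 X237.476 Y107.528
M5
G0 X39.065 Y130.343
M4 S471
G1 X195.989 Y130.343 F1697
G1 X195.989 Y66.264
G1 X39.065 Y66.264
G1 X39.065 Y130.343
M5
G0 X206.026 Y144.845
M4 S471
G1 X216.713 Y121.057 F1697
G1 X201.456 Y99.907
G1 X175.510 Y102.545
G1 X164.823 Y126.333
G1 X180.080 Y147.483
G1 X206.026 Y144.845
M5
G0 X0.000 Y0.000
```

y_svg = 157.258 − y_m. Every run uses S471, so all elements get stroke `#ff00ff` (score).

[1] closed run; points: 199.780,133.854 198.022,129.609 193.777,127.851 189.532,129.609 187.774,133.854 189.532,138.099 193.777,139.857 198.022,138.099

[2] closed run; points: 237.476,49.730 226.455,38.021 242.106,34.331

[3] closed run; points: 39.065,26.915 195.989,26.915 195.989,90.994 39.065,90.994

[4] closed run; points: 206.026,12.413 216.713,36.201 201.456,57.351 175.510,54.713 164.823,30.925 180.080,9.775

<svg xmlns="http://www.w3.org/2000/svg" width="319.019mm" height="157.258mm" viewBox="0 0 319.019 157.258">
  <polygon points="199.780,133.854 198.022,129.609 193.777,127.851 189.532,129.609 187.774,133.854 189.532,138.099 193.777,139.857 198.022,138.099" fill="none" stroke="#ff00ff"/>
  <polygon points="237.476,49.730 226.455,38.021 242.106,34.331" fill="none" stroke="#ff00ff"/>
  <polygon points="39.065,26.915 195.989,26.915 195.989,90.994 39.065,90.994" fill="none" stroke="#ff00ff"/>
  <polygon points="206.026,12.413 216.713,36.201 201.456,57.351 175.510,54.713 164.823,30.925 180.080,9.775" fill="none" stroke="#ff00ff"/>
</svg>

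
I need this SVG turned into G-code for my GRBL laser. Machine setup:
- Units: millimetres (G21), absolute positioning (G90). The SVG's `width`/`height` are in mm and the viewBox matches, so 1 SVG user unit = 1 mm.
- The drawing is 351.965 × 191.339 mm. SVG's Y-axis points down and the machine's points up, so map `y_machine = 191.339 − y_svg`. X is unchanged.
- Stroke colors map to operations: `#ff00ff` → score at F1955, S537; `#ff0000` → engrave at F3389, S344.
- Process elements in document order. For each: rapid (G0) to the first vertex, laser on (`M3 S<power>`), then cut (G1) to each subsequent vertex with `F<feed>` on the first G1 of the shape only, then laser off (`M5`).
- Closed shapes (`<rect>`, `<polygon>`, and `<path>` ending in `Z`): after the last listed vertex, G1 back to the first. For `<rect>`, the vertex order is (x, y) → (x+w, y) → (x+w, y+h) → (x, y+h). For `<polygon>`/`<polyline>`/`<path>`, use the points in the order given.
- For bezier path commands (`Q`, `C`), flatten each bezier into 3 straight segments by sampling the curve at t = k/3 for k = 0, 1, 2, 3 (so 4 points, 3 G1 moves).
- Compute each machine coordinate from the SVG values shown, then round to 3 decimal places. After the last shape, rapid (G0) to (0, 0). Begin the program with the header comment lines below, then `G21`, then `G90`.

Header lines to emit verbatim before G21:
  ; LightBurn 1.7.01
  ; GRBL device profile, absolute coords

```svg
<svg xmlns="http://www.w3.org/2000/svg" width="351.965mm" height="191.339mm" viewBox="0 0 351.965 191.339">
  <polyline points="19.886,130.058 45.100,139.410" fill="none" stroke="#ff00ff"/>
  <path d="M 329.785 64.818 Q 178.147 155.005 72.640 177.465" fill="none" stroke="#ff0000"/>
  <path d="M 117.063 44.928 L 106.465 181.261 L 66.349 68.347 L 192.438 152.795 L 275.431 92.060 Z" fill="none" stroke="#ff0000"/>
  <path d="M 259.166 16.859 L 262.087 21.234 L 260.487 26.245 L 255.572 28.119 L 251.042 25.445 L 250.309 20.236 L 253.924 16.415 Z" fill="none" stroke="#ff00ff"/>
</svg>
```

; LightBurn 1.7.01
; GRBL device profile, absolute coords
G21
G90
G0 X19.886 Y61.281
M3 S537
G1 X45.100 Y51.929 F1955
M5
G0 X329.785 Y126.521
M3 S344
G1 X233.819 Y73.922 F3389
G1 X148.104 Y36.373
G1 X72.640 Y13.874
M5
G0 X117.063 Y146.411
M3 S344
G1 X106.465 Y10.078 F3389
G1 X66.349 Y122.992
G1 X192.438 Y38.544
G1 X275.431 Y99.279
G1 X117.063 Y146.411
M5
G0 X259.166 Y174.480
M3 S537
G1 X262.087 Y170.105 F1955
G1 X260.487 Y165.094
G1 X255.572 Y163.220
G1 X251.042 Y165.894
G1 X250.309 Y171.103
G1 X253.924 Y174.924
G1 X259.166 Y174.480
M5
G0 X0.000 Y0.000

1 u = 1 mm; y_m = 191.339 − y.

[1] `<polyline>` line segment, #ff00ff→score S537 F1955: (19.886,61.281) → (45.100,51.929)

[2] `<path>` quadratic bezier, #ff0000→engrave S344 F3389: (329.785,126.521) → (233.819,73.922) → (148.104,36.373) → (72.640,13.874)

[3] `<path>` closed polygon, #ff0000→engrave S344 F3389: (117.063,146.411) → (106.465,10.078) → (66.349,122.992) → (192.438,38.544) → (275.431,99.279) → (117.063,146.411) (closed)

[4] `<path>` regular polygon, #ff00ff→score S537 F1955: (259.166,174.480) → (262.087,170.105) → (260.487,165.094) → (255.572,163.220) → (251.042,165.894) → (250.309,171.103) → (253.924,174.924) → (259.166,174.480) (closed)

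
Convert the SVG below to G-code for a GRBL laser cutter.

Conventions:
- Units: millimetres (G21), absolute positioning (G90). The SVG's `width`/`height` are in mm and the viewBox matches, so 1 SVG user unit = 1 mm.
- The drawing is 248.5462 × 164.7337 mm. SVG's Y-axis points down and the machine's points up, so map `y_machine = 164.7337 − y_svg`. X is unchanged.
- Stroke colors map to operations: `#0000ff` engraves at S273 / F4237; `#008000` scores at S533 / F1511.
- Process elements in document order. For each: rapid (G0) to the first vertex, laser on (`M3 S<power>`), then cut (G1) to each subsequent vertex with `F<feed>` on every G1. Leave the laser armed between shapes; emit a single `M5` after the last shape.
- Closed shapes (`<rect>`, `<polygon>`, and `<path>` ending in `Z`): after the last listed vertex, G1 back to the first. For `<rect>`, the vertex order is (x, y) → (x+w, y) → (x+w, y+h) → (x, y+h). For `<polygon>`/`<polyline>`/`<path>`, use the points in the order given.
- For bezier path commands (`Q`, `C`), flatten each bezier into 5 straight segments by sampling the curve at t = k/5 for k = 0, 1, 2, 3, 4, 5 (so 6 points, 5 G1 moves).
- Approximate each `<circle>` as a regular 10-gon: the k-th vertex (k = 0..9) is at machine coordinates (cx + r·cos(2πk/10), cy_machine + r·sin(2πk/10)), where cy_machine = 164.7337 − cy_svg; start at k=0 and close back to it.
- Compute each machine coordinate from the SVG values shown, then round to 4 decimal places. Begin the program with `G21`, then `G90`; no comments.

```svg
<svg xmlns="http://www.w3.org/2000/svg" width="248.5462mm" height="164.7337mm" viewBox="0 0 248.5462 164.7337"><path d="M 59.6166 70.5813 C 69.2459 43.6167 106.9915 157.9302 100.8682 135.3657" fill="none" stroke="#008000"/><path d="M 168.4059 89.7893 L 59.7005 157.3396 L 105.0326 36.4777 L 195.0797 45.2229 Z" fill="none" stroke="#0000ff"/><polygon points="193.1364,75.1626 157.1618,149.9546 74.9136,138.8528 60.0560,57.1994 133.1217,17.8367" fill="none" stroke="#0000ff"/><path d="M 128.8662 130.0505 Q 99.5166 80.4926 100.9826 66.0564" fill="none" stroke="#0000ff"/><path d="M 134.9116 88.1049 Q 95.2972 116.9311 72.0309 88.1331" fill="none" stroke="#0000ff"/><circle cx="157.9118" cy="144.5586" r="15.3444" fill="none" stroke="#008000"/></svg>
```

Since the viewBox matches the mm dimensions, user units are millimetres directly. The only transform is the Y-flip y_m = 164.7337 − y_svg.

Shape 1 is a cubic bezier drawn with `<path>`. Its stroke #008000 means score at S533, F1511. After flipping Y the toolpath is (59.6166,94.1524) → (68.1923,95.6030) → (80.0605,76.4984) → (91.7661,50.1900) → (99.8538,30.0294) → (100.8682,29.3680).

Shape 2 is a closed polygon drawn with `<path>`. Its stroke #0000ff means engrave at S273, F4237. After flipping Y the toolpath is (168.4059,74.9444) → (59.7005,7.3941) → (105.0326,128.2560) → (195.0797,119.5108) → (168.4059,74.9444), returning to the start.

Shape 3 is a regular polygon drawn with `<polygon>`. Its stroke #0000ff means engrave at S273, F4237. After flipping Y the toolpath is (193.1364,89.5711) → (157.1618,14.7791) → (74.9136,25.8809) → (60.0560,107.5343) → (133.1217,146.8970) → (193.1364,89.5711), returning to the start.

Shape 4 is a quadratic bezier drawn with `<path>`. Its stroke #0000ff means engrave at S273, F4237. After flipping Y the toolpath is (128.8662,34.6832) → (118.3590,53.1015) → (110.3170,68.7100) → (104.7403,81.5089) → (101.6288,91.4980) → (100.9826,98.6773).

Shape 5 is a quadratic bezier drawn with `<path>`. Its stroke #0000ff means engrave at S273, F4237. After flipping Y the toolpath is (134.9116,76.6288) → (119.7198,67.4033) → (105.8358,62.7877) → (93.2596,62.7821) → (81.9913,67.3864) → (72.0309,76.6006).

Shape 6 is a circle drawn with `<circle>`. Its stroke #008000 means score at S533, F1511. After flipping Y the toolpath is (173.2562,20.1751) → (170.3257,29.1943) → (162.6535,34.7685) → (153.1701,34.7685) → (145.4979,29.1943) → (142.5674,20.1751) → (145.4979,11.1559) → (153.1701,5.5817) → (162.6535,5.5817) → (170.3257,11.1559) → (173.2562,20.1751), returning to the start.

G21
G90
G0 X59.6166 Y94.1524
M3 S533
G1 X68.1923 Y95.6030 F1511
G1 X80.0605 Y76.4984 F1511
G1 X91.7661 Y50.1900 F1511
G1 X99.8538 Y30.0294 F1511
G1 X100.8682 Y29.3680 F1511
G0 X168.4059 Y74.9444
M3 S273
G1 X59.7005 Y7.3941 F4237
G1 X105.0326 Y128.2560 F4237
G1 X195.0797 Y119.5108 F4237
G1 X168.4059 Y74.9444 F4237
G0 X193.1364 Y89.5711
M3 S273
G1 X157.1618 Y14.7791 F4237
G1 X74.9136 Y25.8809 F4237
G1 X60.0560 Y107.5343 F4237
G1 X133.1217 Y146.8970 F4237
G1 X193.1364 Y89.5711 F4237
G0 X128.8662 Y34.6832
M3 S273
G1 X118.3590 Y53.1015 F4237
G1 X110.3170 Y68.7100 F4237
G1 X104.7403 Y81.5089 F4237
G1 X101.6288 Y91.4980 F4237
G1 X100.9826 Y98.6773 F4237
G0 X134.9116 Y76.6288
M3 S273
G1 X119.7198 Y67.4033 F4237
G1 X105.8358 Y62.7877 F4237
G1 X93.2596 Y62.7821 F4237
G1 X81.9913 Y67.3864 F4237
G1 X72.0309 Y76.6006 F4237
G0 X173.2562 Y20.1751
M3 S533
G1 X170.3257 Y29.1943 F1511
G1 X162.6535 Y34.7685 F1511
G1 X153.1701 Y34.7685 F1511
G1 X145.4979 Y29.1943 F1511
G1 X142.5674 Y20.1751 F1511
G1 X145.4979 Y11.1559 F1511
G1 X153.1701 Y5.5817 F1511
G1 X162.6535 Y5.5817 F1511
G1 X170.3257 Y11.1559 F1511
G1 X173.2562 Y20.1751 F1511
M5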